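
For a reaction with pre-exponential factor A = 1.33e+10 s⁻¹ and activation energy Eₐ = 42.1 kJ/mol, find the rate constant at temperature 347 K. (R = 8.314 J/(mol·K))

6.11e+03 s⁻¹

Step 1: Use the Arrhenius equation: k = A × exp(-Eₐ/RT)
Step 2: Convert Eₐ to J/mol: 42.1 kJ/mol = 42100 J/mol
Step 3: Calculate the exponent: -Eₐ/(RT) = -42100/(8.314 × 347) = -14.59293
Step 4: k = 1.33e+10 × exp(-14.59293)
Step 5: k = 1.33e+10 × 4.59590e-07 = 6.1125e+03 s⁻¹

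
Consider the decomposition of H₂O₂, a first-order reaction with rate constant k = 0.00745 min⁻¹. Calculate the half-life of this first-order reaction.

93.04 min

Step 1: For a first-order reaction, t₁/₂ = ln(2)/k
Step 2: t₁/₂ = ln(2)/0.00745
Step 3: t₁/₂ = 0.6931/0.00745 = 93.04 min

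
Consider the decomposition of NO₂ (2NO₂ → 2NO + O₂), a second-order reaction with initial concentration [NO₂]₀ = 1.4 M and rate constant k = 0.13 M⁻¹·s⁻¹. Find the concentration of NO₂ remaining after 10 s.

0.4965 M

Step 1: For a second-order reaction: 1/[NO₂] = 1/[NO₂]₀ + kt
Step 2: 1/[NO₂] = 1/1.4 + 0.13 × 10
Step 3: 1/[NO₂] = 0.7143 + 1.3 = 2.014
Step 4: [NO₂] = 1/2.014 = 0.4965 M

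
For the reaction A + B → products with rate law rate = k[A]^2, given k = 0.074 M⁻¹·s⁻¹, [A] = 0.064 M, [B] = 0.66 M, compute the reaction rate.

0.0003031 M/s

Step 1: The rate law is rate = k[A]^2
Step 2: Note that the rate does not depend on [B] (zero order in B).
Step 3: rate = 0.074 × (0.064)^2 = 0.000303104 M/s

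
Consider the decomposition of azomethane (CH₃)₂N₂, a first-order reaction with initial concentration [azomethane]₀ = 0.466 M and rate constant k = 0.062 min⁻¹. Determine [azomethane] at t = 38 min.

0.04418 M

Step 1: For a first-order reaction: [azomethane] = [azomethane]₀ × e^(-kt)
Step 2: [azomethane] = 0.466 × e^(-0.062 × 38)
Step 3: [azomethane] = 0.466 × e^(-2.356)
Step 4: [azomethane] = 0.466 × 0.0947987 = 0.04418 M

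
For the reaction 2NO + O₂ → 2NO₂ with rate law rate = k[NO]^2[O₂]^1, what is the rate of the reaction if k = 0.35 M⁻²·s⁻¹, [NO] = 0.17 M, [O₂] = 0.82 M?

0.008294 M/s

Step 1: The rate law is rate = k[NO]^2[O₂]^1
Step 2: Substitute: rate = 0.35 × (0.17)^2 × (0.82)^1
Step 3: rate = 0.35 × 0.0289 × 0.82 = 0.0082943 M/s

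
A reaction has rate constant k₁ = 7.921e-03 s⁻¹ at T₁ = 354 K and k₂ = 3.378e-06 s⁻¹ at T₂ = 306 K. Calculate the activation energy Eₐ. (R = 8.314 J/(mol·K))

145.6 kJ/mol

Step 1: Use the two-temperature Arrhenius form: ln(k₂/k₁) = -Eₐ/R × (1/T₂ - 1/T₁)
Step 2: ln(k₂/k₁) = ln(3.378e-06/7.921e-03) = ln(0.000426461) = -7.75999
Step 3: 1/T₂ - 1/T₁ = 1/306 - 1/354 = 4.431151e-04 K⁻¹
Step 4: Eₐ = -R × ln(k₂/k₁) / (1/T₂ - 1/T₁) = -8.314 × -7.75999 / 4.431151e-04
Step 5: Eₐ = 1.4560e+05 J/mol = 145.6 kJ/mol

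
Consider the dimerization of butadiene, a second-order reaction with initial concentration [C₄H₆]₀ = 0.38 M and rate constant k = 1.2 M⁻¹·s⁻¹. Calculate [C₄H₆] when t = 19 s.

0.03932 M

Step 1: For a second-order reaction: 1/[C₄H₆] = 1/[C₄H₆]₀ + kt
Step 2: 1/[C₄H₆] = 1/0.38 + 1.2 × 19
Step 3: 1/[C₄H₆] = 2.632 + 22.8 = 25.43
Step 4: [C₄H₆] = 1/25.43 = 0.03932 M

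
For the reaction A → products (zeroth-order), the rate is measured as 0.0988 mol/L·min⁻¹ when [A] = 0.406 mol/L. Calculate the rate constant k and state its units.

0.0988 mol/L·min⁻¹

Step 1: For a zeroth-order reaction, rate = k (independent of concentration).
Step 2: k = rate = 0.0988 mol/L·min⁻¹.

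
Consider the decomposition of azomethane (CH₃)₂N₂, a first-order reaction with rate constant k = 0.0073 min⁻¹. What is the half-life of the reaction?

94.95 min

Step 1: For a first-order reaction, t₁/₂ = ln(2)/k
Step 2: t₁/₂ = ln(2)/0.0073
Step 3: t₁/₂ = 0.6931/0.0073 = 94.95 min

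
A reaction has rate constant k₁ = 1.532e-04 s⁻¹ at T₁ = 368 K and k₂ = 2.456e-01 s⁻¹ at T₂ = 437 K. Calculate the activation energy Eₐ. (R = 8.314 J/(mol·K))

143.0 kJ/mol

Step 1: Use the two-temperature Arrhenius form: ln(k₂/k₁) = -Eₐ/R × (1/T₂ - 1/T₁)
Step 2: ln(k₂/k₁) = ln(2.456e-01/1.532e-04) = ln(1603.13) = 7.37972
Step 3: 1/T₂ - 1/T₁ = 1/437 - 1/368 = -4.290618e-04 K⁻¹
Step 4: Eₐ = -R × ln(k₂/k₁) / (1/T₂ - 1/T₁) = -8.314 × 7.37972 / -4.290618e-04
Step 5: Eₐ = 1.4300e+05 J/mol = 143.0 kJ/mol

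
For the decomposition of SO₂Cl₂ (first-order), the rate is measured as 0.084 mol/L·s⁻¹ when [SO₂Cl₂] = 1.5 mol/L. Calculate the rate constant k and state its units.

0.056 s⁻¹

Step 1: rate = k[SO₂Cl₂]^1, so k = rate / [SO₂Cl₂]^1.
Step 2: k = 0.084 / (1.5)^1 = 0.084 / 1.5.
Step 3: k = 0.056 s⁻¹.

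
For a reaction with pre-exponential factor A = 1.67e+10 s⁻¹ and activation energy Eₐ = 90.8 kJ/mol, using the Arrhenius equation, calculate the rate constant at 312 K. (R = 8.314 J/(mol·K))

1.05e-05 s⁻¹

Step 1: Use the Arrhenius equation: k = A × exp(-Eₐ/RT)
Step 2: Convert Eₐ to J/mol: 90.8 kJ/mol = 90800 J/mol
Step 3: Calculate the exponent: -Eₐ/(RT) = -90800/(8.314 × 312) = -35.00429
Step 4: k = 1.67e+10 × exp(-35.00429)
Step 5: k = 1.67e+10 × 6.27813e-16 = 1.0484e-05 s⁻¹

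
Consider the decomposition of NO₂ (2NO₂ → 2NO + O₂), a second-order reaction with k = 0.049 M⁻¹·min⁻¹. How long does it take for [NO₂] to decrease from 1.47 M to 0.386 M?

38.99 min

Step 1: For second-order: t = (1/[NO₂] - 1/[NO₂]₀)/k
Step 2: t = (1/0.386 - 1/1.47)/0.049
Step 3: t = (2.591 - 0.6803)/0.049
Step 4: t = 1.91/0.049 = 38.99 min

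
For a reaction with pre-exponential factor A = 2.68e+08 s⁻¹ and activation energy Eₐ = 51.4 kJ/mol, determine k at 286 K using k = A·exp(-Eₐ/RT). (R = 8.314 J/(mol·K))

1.10e-01 s⁻¹

Step 1: Use the Arrhenius equation: k = A × exp(-Eₐ/RT)
Step 2: Convert Eₐ to J/mol: 51.4 kJ/mol = 51400 J/mol
Step 3: Calculate the exponent: -Eₐ/(RT) = -51400/(8.314 × 286) = -21.61658
Step 4: k = 2.68e+08 × exp(-21.61658)
Step 5: k = 2.68e+08 × 4.09297e-10 = 1.0969e-01 s⁻¹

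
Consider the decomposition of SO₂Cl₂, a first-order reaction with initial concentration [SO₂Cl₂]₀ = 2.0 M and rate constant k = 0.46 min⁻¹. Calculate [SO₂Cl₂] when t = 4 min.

0.3176 M

Step 1: For a first-order reaction: [SO₂Cl₂] = [SO₂Cl₂]₀ × e^(-kt)
Step 2: [SO₂Cl₂] = 2.0 × e^(-0.46 × 4)
Step 3: [SO₂Cl₂] = 2.0 × e^(-1.84)
Step 4: [SO₂Cl₂] = 2.0 × 0.158817 = 0.3176 M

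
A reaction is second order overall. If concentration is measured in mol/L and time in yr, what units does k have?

(mol/L)⁻¹·yr⁻¹

Step 1: For overall order n, rate = k × (concentration)^n.
Step 2: Rate has units mol/L·yr⁻¹; concentration term has units (mol/L)^2.
Step 3: k = rate / (concentration)^n, so units of k = (mol/L)^(1-2)·yr⁻¹ = (mol/L)⁻¹·yr⁻¹.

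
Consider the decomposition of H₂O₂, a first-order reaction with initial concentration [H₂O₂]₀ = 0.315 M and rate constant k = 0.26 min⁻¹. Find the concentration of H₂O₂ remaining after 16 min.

0.004916 M

Step 1: For a first-order reaction: [H₂O₂] = [H₂O₂]₀ × e^(-kt)
Step 2: [H₂O₂] = 0.315 × e^(-0.26 × 16)
Step 3: [H₂O₂] = 0.315 × e^(-4.16)
Step 4: [H₂O₂] = 0.315 × 0.0156076 = 0.004916 M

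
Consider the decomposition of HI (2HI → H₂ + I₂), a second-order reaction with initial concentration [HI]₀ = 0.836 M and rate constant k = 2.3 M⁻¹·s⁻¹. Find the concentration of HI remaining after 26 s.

0.01639 M

Step 1: For a second-order reaction: 1/[HI] = 1/[HI]₀ + kt
Step 2: 1/[HI] = 1/0.836 + 2.3 × 26
Step 3: 1/[HI] = 1.196 + 59.8 = 61
Step 4: [HI] = 1/61 = 0.01639 M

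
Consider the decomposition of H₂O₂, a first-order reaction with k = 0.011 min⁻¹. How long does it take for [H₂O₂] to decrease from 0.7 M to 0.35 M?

63.01 min

Step 1: For first-order: t = ln([H₂O₂]₀/[H₂O₂])/k
Step 2: t = ln(0.7/0.35)/0.011
Step 3: t = ln(2)/0.011
Step 4: t = 0.6931/0.011 = 63.01 min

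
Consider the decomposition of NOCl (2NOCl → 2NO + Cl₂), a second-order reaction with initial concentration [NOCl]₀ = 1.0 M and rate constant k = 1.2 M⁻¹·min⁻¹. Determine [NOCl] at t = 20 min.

0.04 M

Step 1: For a second-order reaction: 1/[NOCl] = 1/[NOCl]₀ + kt
Step 2: 1/[NOCl] = 1/1.0 + 1.2 × 20
Step 3: 1/[NOCl] = 1 + 24 = 25
Step 4: [NOCl] = 1/25 = 0.04 M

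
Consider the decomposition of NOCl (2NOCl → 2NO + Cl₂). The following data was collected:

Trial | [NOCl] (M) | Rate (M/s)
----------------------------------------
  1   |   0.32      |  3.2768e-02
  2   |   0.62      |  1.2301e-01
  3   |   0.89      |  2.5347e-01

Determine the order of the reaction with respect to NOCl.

second order (2)

Step 1: Compare trials to find order n where rate₂/rate₁ = ([NOCl]₂/[NOCl]₁)^n
Step 2: rate₂/rate₁ = 1.2301e-01/3.2768e-02 = 3.754
Step 3: [NOCl]₂/[NOCl]₁ = 0.62/0.32 = 1.938
Step 4: n = ln(3.754)/ln(1.938) = 2.00 ≈ 2
Step 5: The reaction is second order in NOCl.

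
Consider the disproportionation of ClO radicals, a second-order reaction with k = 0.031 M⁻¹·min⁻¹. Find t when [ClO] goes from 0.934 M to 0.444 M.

38.12 min

Step 1: For second-order: t = (1/[ClO] - 1/[ClO]₀)/k
Step 2: t = (1/0.444 - 1/0.934)/0.031
Step 3: t = (2.252 - 1.071)/0.031
Step 4: t = 1.182/0.031 = 38.12 min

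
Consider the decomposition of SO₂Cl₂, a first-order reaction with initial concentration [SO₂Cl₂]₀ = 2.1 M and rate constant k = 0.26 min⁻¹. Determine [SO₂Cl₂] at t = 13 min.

0.0715 M

Step 1: For a first-order reaction: [SO₂Cl₂] = [SO₂Cl₂]₀ × e^(-kt)
Step 2: [SO₂Cl₂] = 2.1 × e^(-0.26 × 13)
Step 3: [SO₂Cl₂] = 2.1 × e^(-3.38)
Step 4: [SO₂Cl₂] = 2.1 × 0.0340475 = 0.0715 M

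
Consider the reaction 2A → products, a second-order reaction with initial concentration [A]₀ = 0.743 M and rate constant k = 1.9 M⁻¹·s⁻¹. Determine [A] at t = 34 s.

0.01516 M

Step 1: For a second-order reaction: 1/[A] = 1/[A]₀ + kt
Step 2: 1/[A] = 1/0.743 + 1.9 × 34
Step 3: 1/[A] = 1.346 + 64.6 = 65.95
Step 4: [A] = 1/65.95 = 0.01516 M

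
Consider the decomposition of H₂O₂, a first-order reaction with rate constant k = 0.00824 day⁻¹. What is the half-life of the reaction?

84.12 day

Step 1: For a first-order reaction, t₁/₂ = ln(2)/k
Step 2: t₁/₂ = ln(2)/0.00824
Step 3: t₁/₂ = 0.6931/0.00824 = 84.12 day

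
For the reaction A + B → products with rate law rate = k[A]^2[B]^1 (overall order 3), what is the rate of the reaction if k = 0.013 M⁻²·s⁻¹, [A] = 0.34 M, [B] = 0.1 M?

0.0001503 M/s

Step 1: The rate law is rate = k[A]^2[B]^1, overall order = 2+1 = 3
Step 2: Substitute values: rate = 0.013 × (0.34)^2 × (0.1)^1
Step 3: rate = 0.013 × 0.1156 × 0.1 = 0.00015028 M/s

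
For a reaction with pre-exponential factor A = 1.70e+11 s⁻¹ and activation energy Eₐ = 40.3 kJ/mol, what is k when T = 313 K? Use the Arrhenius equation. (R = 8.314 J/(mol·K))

3.20e+04 s⁻¹

Step 1: Use the Arrhenius equation: k = A × exp(-Eₐ/RT)
Step 2: Convert Eₐ to J/mol: 40.3 kJ/mol = 40300 J/mol
Step 3: Calculate the exponent: -Eₐ/(RT) = -40300/(8.314 × 313) = -15.48641
Step 4: k = 1.70e+11 × exp(-15.48641)
Step 5: k = 1.70e+11 × 1.88078e-07 = 3.1973e+04 s⁻¹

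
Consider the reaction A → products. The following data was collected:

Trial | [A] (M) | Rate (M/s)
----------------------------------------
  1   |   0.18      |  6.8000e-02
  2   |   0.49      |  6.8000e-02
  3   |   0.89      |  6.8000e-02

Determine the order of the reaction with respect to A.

zeroth order (0)

Step 1: Compare trials - when concentration changes, rate stays constant.
Step 2: rate₂/rate₁ = 6.8000e-02/6.8000e-02 = 1
Step 3: [A]₂/[A]₁ = 0.49/0.18 = 2.722
Step 4: Since rate ratio ≈ (conc ratio)^0, the reaction is zeroth order.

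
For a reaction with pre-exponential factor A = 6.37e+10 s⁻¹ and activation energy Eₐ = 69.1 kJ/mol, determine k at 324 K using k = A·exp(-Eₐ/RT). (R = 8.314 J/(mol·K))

4.61e-01 s⁻¹

Step 1: Use the Arrhenius equation: k = A × exp(-Eₐ/RT)
Step 2: Convert Eₐ to J/mol: 69.1 kJ/mol = 69100 J/mol
Step 3: Calculate the exponent: -Eₐ/(RT) = -69100/(8.314 × 324) = -25.65211
Step 4: k = 6.37e+10 × exp(-25.65211)
Step 5: k = 6.37e+10 × 7.23486e-12 = 4.6086e-01 s⁻¹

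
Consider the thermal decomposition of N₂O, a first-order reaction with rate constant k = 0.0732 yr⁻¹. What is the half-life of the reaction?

9.469 yr

Step 1: For a first-order reaction, t₁/₂ = ln(2)/k
Step 2: t₁/₂ = ln(2)/0.0732
Step 3: t₁/₂ = 0.6931/0.0732 = 9.469 yr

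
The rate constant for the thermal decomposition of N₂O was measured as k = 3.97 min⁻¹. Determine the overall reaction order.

first order (1)

Step 1: The units of k for an nth-order reaction are (concentration)^(1-n)·(time)⁻¹.
Step 2: Here k has units min⁻¹, so the concentration exponent is 0.
Step 3: 1 - n = 0 ⇒ n = 1. The reaction is first order.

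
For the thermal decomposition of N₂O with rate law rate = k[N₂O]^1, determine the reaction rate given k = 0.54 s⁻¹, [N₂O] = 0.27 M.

0.1458 M/s

Step 1: Identify the rate law: rate = k[N₂O]^1
Step 2: Substitute values: rate = 0.54 × (0.27)^1
Step 3: Calculate: rate = 0.54 × 0.27 = 0.1458 M/s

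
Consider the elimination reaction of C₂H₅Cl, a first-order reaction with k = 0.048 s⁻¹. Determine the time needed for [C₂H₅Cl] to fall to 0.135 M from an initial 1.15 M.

44.63 s

Step 1: For first-order: t = ln([C₂H₅Cl]₀/[C₂H₅Cl])/k
Step 2: t = ln(1.15/0.135)/0.048
Step 3: t = ln(8.519)/0.048
Step 4: t = 2.142/0.048 = 44.63 s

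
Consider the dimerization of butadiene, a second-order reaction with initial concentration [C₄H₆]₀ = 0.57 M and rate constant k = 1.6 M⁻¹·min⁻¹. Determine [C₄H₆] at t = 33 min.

0.01833 M

Step 1: For a second-order reaction: 1/[C₄H₆] = 1/[C₄H₆]₀ + kt
Step 2: 1/[C₄H₆] = 1/0.57 + 1.6 × 33
Step 3: 1/[C₄H₆] = 1.754 + 52.8 = 54.55
Step 4: [C₄H₆] = 1/54.55 = 0.01833 M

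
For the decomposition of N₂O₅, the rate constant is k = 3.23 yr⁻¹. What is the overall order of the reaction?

first order (1)

Step 1: The units of k for an nth-order reaction are (concentration)^(1-n)·(time)⁻¹.
Step 2: Here k has units yr⁻¹, so the concentration exponent is 0.
Step 3: 1 - n = 0 ⇒ n = 1. The reaction is first order.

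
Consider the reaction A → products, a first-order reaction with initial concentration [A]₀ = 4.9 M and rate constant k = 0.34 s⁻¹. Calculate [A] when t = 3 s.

1.767 M

Step 1: For a first-order reaction: [A] = [A]₀ × e^(-kt)
Step 2: [A] = 4.9 × e^(-0.34 × 3)
Step 3: [A] = 4.9 × e^(-1.02)
Step 4: [A] = 4.9 × 0.360595 = 1.767 M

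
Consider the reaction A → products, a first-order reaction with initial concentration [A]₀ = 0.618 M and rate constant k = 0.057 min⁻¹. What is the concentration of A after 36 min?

0.0794 M

Step 1: For a first-order reaction: [A] = [A]₀ × e^(-kt)
Step 2: [A] = 0.618 × e^(-0.057 × 36)
Step 3: [A] = 0.618 × e^(-2.052)
Step 4: [A] = 0.618 × 0.128478 = 0.0794 M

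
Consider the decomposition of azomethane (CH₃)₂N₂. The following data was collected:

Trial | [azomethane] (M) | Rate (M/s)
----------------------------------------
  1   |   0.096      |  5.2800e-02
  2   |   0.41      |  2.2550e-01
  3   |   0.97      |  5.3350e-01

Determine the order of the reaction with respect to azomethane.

first order (1)

Step 1: Compare trials to find order n where rate₂/rate₁ = ([azomethane]₂/[azomethane]₁)^n
Step 2: rate₂/rate₁ = 2.2550e-01/5.2800e-02 = 4.271
Step 3: [azomethane]₂/[azomethane]₁ = 0.41/0.096 = 4.271
Step 4: n = ln(4.271)/ln(4.271) = 1.00 ≈ 1
Step 5: The reaction is first order in azomethane.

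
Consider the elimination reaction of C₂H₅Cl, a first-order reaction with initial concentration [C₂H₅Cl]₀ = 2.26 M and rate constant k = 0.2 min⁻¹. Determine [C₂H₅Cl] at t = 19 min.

0.05056 M

Step 1: For a first-order reaction: [C₂H₅Cl] = [C₂H₅Cl]₀ × e^(-kt)
Step 2: [C₂H₅Cl] = 2.26 × e^(-0.2 × 19)
Step 3: [C₂H₅Cl] = 2.26 × e^(-3.8)
Step 4: [C₂H₅Cl] = 2.26 × 0.0223708 = 0.05056 M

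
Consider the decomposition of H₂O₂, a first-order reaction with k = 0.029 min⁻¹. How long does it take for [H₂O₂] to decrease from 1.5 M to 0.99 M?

14.33 min

Step 1: For first-order: t = ln([H₂O₂]₀/[H₂O₂])/k
Step 2: t = ln(1.5/0.99)/0.029
Step 3: t = ln(1.515)/0.029
Step 4: t = 0.4155/0.029 = 14.33 min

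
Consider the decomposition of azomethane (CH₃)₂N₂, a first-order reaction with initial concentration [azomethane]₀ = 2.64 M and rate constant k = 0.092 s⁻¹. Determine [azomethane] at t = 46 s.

0.03834 M

Step 1: For a first-order reaction: [azomethane] = [azomethane]₀ × e^(-kt)
Step 2: [azomethane] = 2.64 × e^(-0.092 × 46)
Step 3: [azomethane] = 2.64 × e^(-4.232)
Step 4: [azomethane] = 2.64 × 0.0145233 = 0.03834 M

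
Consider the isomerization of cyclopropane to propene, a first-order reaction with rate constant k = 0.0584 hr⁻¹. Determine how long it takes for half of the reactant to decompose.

11.87 hr

Step 1: For a first-order reaction, t₁/₂ = ln(2)/k
Step 2: t₁/₂ = ln(2)/0.0584
Step 3: t₁/₂ = 0.6931/0.0584 = 11.87 hr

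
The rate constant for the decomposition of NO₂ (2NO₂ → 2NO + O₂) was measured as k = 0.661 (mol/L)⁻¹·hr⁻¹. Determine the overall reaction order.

second order (2)

Step 1: The units of k for an nth-order reaction are (concentration)^(1-n)·(time)⁻¹.
Step 2: Here k has units (mol/L)⁻¹·hr⁻¹, so the concentration exponent is -1.
Step 3: 1 - n = -1 ⇒ n = 2. The reaction is second order.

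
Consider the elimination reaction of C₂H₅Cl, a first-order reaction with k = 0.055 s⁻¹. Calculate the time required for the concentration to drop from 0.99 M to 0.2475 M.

25.21 s

Step 1: For first-order: t = ln([C₂H₅Cl]₀/[C₂H₅Cl])/k
Step 2: t = ln(0.99/0.2475)/0.055
Step 3: t = ln(4)/0.055
Step 4: t = 1.386/0.055 = 25.21 s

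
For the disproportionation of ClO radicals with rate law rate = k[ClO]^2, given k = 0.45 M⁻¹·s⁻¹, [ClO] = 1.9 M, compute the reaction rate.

1.625 M/s

Step 1: Identify the rate law: rate = k[ClO]^2
Step 2: Substitute values: rate = 0.45 × (1.9)^2
Step 3: Calculate: rate = 0.45 × 3.61 = 1.6245 M/s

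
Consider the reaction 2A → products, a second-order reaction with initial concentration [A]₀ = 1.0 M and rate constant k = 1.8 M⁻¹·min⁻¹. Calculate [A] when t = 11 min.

0.04808 M

Step 1: For a second-order reaction: 1/[A] = 1/[A]₀ + kt
Step 2: 1/[A] = 1/1.0 + 1.8 × 11
Step 3: 1/[A] = 1 + 19.8 = 20.8
Step 4: [A] = 1/20.8 = 0.04808 M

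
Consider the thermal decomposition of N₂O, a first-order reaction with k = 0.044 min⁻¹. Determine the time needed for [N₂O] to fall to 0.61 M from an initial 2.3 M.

30.16 min

Step 1: For first-order: t = ln([N₂O]₀/[N₂O])/k
Step 2: t = ln(2.3/0.61)/0.044
Step 3: t = ln(3.77)/0.044
Step 4: t = 1.327/0.044 = 30.16 min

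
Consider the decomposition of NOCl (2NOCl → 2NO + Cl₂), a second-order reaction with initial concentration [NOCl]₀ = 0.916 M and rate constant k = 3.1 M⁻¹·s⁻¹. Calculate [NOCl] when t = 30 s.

0.01063 M

Step 1: For a second-order reaction: 1/[NOCl] = 1/[NOCl]₀ + kt
Step 2: 1/[NOCl] = 1/0.916 + 3.1 × 30
Step 3: 1/[NOCl] = 1.092 + 93 = 94.09
Step 4: [NOCl] = 1/94.09 = 0.01063 M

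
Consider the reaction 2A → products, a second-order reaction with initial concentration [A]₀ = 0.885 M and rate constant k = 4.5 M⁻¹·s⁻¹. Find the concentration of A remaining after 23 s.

0.009557 M

Step 1: For a second-order reaction: 1/[A] = 1/[A]₀ + kt
Step 2: 1/[A] = 1/0.885 + 4.5 × 23
Step 3: 1/[A] = 1.13 + 103.5 = 104.6
Step 4: [A] = 1/104.6 = 0.009557 M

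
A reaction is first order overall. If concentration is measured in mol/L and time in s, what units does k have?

s⁻¹

Step 1: For overall order n, rate = k × (concentration)^n.
Step 2: Rate has units mol/L·s⁻¹; concentration term has units (mol/L)^1.
Step 3: k = rate / (concentration)^n, so units of k = (mol/L)^(1-1)·s⁻¹ = s⁻¹.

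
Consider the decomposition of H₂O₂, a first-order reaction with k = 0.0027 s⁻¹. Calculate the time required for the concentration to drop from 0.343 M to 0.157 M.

289.4 s

Step 1: For first-order: t = ln([H₂O₂]₀/[H₂O₂])/k
Step 2: t = ln(0.343/0.157)/0.0027
Step 3: t = ln(2.185)/0.0027
Step 4: t = 0.7815/0.0027 = 289.4 s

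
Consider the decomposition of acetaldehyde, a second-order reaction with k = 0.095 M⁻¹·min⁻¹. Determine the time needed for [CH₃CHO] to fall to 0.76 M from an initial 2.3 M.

9.274 min

Step 1: For second-order: t = (1/[CH₃CHO] - 1/[CH₃CHO]₀)/k
Step 2: t = (1/0.76 - 1/2.3)/0.095
Step 3: t = (1.316 - 0.4348)/0.095
Step 4: t = 0.881/0.095 = 9.274 min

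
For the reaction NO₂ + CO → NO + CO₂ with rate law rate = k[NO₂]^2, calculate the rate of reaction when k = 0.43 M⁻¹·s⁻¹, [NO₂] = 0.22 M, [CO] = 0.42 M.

0.02081 M/s

Step 1: The rate law is rate = k[NO₂]^2
Step 2: Note that the rate does not depend on [CO] (zero order in CO).
Step 3: rate = 0.43 × (0.22)^2 = 0.020812 M/s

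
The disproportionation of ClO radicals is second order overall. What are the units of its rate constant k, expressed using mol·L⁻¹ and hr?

(mol·L⁻¹)⁻¹·hr⁻¹

Step 1: For overall order n, rate = k × (concentration)^n.
Step 2: Rate has units mol·L⁻¹·hr⁻¹; concentration term has units (mol·L⁻¹)^2.
Step 3: k = rate / (concentration)^n, so units of k = (mol·L⁻¹)^(1-2)·hr⁻¹ = (mol·L⁻¹)⁻¹·hr⁻¹.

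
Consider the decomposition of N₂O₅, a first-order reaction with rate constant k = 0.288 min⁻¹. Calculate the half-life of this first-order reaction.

2.407 min

Step 1: For a first-order reaction, t₁/₂ = ln(2)/k
Step 2: t₁/₂ = ln(2)/0.288
Step 3: t₁/₂ = 0.6931/0.288 = 2.407 min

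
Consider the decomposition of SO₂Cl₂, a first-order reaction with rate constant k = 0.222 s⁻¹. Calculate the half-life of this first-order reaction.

3.122 s

Step 1: For a first-order reaction, t₁/₂ = ln(2)/k
Step 2: t₁/₂ = ln(2)/0.222
Step 3: t₁/₂ = 0.6931/0.222 = 3.122 s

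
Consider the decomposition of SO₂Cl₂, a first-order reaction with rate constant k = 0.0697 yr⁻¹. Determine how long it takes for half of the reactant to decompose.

9.945 yr

Step 1: For a first-order reaction, t₁/₂ = ln(2)/k
Step 2: t₁/₂ = ln(2)/0.0697
Step 3: t₁/₂ = 0.6931/0.0697 = 9.945 yr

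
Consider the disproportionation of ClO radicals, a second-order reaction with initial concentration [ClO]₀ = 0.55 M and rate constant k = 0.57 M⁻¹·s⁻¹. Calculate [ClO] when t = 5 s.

0.2142 M

Step 1: For a second-order reaction: 1/[ClO] = 1/[ClO]₀ + kt
Step 2: 1/[ClO] = 1/0.55 + 0.57 × 5
Step 3: 1/[ClO] = 1.818 + 2.85 = 4.668
Step 4: [ClO] = 1/4.668 = 0.2142 M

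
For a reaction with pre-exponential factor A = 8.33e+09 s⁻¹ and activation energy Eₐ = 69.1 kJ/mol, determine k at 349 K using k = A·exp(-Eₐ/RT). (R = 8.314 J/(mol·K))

3.79e-01 s⁻¹

Step 1: Use the Arrhenius equation: k = A × exp(-Eₐ/RT)
Step 2: Convert Eₐ to J/mol: 69.1 kJ/mol = 69100 J/mol
Step 3: Calculate the exponent: -Eₐ/(RT) = -69100/(8.314 × 349) = -23.81456
Step 4: k = 8.33e+09 × exp(-23.81456)
Step 5: k = 8.33e+09 × 4.54431e-11 = 3.7854e-01 s⁻¹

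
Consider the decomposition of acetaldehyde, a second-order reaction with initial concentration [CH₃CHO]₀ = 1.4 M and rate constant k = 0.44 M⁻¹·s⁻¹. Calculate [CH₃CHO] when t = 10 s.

0.1955 M

Step 1: For a second-order reaction: 1/[CH₃CHO] = 1/[CH₃CHO]₀ + kt
Step 2: 1/[CH₃CHO] = 1/1.4 + 0.44 × 10
Step 3: 1/[CH₃CHO] = 0.7143 + 4.4 = 5.114
Step 4: [CH₃CHO] = 1/5.114 = 0.1955 M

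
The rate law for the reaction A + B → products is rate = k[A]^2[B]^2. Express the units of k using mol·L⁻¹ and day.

(mol·L⁻¹)⁻³·day⁻¹

Step 1: Overall order = 2 + 2 = 4.
Step 2: rate has units mol·L⁻¹·day⁻¹; [A]^2[B]^2 has units (mol·L⁻¹)^4.
Step 3: k = rate/([A]^2[B]^2), so units of k = (mol·L⁻¹)^(1-4)·day⁻¹ = (mol·L⁻¹)⁻³·day⁻¹.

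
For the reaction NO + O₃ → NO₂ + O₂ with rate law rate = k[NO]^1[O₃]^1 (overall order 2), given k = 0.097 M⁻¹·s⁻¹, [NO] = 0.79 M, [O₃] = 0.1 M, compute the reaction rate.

0.007663 M/s

Step 1: The rate law is rate = k[NO]^1[O₃]^1, overall order = 1+1 = 2
Step 2: Substitute values: rate = 0.097 × (0.79)^1 × (0.1)^1
Step 3: rate = 0.097 × 0.79 × 0.1 = 0.007663 M/s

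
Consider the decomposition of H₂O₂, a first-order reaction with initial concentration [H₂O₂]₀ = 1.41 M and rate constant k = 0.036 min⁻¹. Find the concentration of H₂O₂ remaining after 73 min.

0.1018 M

Step 1: For a first-order reaction: [H₂O₂] = [H₂O₂]₀ × e^(-kt)
Step 2: [H₂O₂] = 1.41 × e^(-0.036 × 73)
Step 3: [H₂O₂] = 1.41 × e^(-2.628)
Step 4: [H₂O₂] = 1.41 × 0.0722228 = 0.1018 M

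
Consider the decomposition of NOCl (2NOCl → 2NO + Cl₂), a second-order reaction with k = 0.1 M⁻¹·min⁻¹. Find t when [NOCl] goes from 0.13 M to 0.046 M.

140.5 min

Step 1: For second-order: t = (1/[NOCl] - 1/[NOCl]₀)/k
Step 2: t = (1/0.046 - 1/0.13)/0.1
Step 3: t = (21.74 - 7.692)/0.1
Step 4: t = 14.05/0.1 = 140.5 min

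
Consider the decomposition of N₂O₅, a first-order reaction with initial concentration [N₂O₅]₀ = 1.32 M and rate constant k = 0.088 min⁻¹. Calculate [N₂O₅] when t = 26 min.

0.1339 M

Step 1: For a first-order reaction: [N₂O₅] = [N₂O₅]₀ × e^(-kt)
Step 2: [N₂O₅] = 1.32 × e^(-0.088 × 26)
Step 3: [N₂O₅] = 1.32 × e^(-2.288)
Step 4: [N₂O₅] = 1.32 × 0.101469 = 0.1339 M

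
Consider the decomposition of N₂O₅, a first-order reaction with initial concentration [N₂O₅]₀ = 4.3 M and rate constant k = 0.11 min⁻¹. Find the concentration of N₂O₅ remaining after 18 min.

0.5937 M

Step 1: For a first-order reaction: [N₂O₅] = [N₂O₅]₀ × e^(-kt)
Step 2: [N₂O₅] = 4.3 × e^(-0.11 × 18)
Step 3: [N₂O₅] = 4.3 × e^(-1.98)
Step 4: [N₂O₅] = 4.3 × 0.138069 = 0.5937 M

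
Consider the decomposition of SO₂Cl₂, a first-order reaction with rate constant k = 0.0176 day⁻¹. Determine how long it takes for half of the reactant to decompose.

39.38 day

Step 1: For a first-order reaction, t₁/₂ = ln(2)/k
Step 2: t₁/₂ = ln(2)/0.0176
Step 3: t₁/₂ = 0.6931/0.0176 = 39.38 day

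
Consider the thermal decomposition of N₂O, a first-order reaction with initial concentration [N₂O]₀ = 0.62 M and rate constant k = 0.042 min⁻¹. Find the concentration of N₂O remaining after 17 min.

0.3036 M

Step 1: For a first-order reaction: [N₂O] = [N₂O]₀ × e^(-kt)
Step 2: [N₂O] = 0.62 × e^(-0.042 × 17)
Step 3: [N₂O] = 0.62 × e^(-0.714)
Step 4: [N₂O] = 0.62 × 0.489682 = 0.3036 M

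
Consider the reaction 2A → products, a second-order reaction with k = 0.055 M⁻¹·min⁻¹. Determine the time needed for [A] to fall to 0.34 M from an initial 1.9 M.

43.91 min

Step 1: For second-order: t = (1/[A] - 1/[A]₀)/k
Step 2: t = (1/0.34 - 1/1.9)/0.055
Step 3: t = (2.941 - 0.5263)/0.055
Step 4: t = 2.415/0.055 = 43.91 min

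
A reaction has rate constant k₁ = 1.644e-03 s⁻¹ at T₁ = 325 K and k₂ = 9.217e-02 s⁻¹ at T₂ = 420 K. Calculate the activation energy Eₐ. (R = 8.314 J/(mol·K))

48.1 kJ/mol

Step 1: Use the two-temperature Arrhenius form: ln(k₂/k₁) = -Eₐ/R × (1/T₂ - 1/T₁)
Step 2: ln(k₂/k₁) = ln(9.217e-02/1.644e-03) = ln(56.0645) = 4.0265
Step 3: 1/T₂ - 1/T₁ = 1/420 - 1/325 = -6.959707e-04 K⁻¹
Step 4: Eₐ = -R × ln(k₂/k₁) / (1/T₂ - 1/T₁) = -8.314 × 4.0265 / -6.959707e-04
Step 5: Eₐ = 4.8100e+04 J/mol = 48.1 kJ/mol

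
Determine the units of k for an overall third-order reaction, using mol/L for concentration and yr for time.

(mol/L)⁻²·yr⁻¹

Step 1: For overall order n, rate = k × (concentration)^n.
Step 2: Rate has units mol/L·yr⁻¹; concentration term has units (mol/L)^3.
Step 3: k = rate / (concentration)^n, so units of k = (mol/L)^(1-3)·yr⁻¹ = (mol/L)⁻²·yr⁻¹.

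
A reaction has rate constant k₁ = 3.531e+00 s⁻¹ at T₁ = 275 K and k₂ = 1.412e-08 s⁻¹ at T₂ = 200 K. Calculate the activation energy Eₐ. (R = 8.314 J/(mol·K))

117.9 kJ/mol

Step 1: Use the two-temperature Arrhenius form: ln(k₂/k₁) = -Eₐ/R × (1/T₂ - 1/T₁)
Step 2: ln(k₂/k₁) = ln(1.412e-08/3.531e+00) = ln(3.99887e-09) = -19.3373
Step 3: 1/T₂ - 1/T₁ = 1/200 - 1/275 = 1.363636e-03 K⁻¹
Step 4: Eₐ = -R × ln(k₂/k₁) / (1/T₂ - 1/T₁) = -8.314 × -19.3373 / 1.363636e-03
Step 5: Eₐ = 1.1790e+05 J/mol = 117.9 kJ/mol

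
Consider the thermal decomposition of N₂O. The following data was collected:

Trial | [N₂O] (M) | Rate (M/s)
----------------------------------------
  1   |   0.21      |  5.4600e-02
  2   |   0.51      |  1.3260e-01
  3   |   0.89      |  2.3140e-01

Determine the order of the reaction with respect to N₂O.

first order (1)

Step 1: Compare trials to find order n where rate₂/rate₁ = ([N₂O]₂/[N₂O]₁)^n
Step 2: rate₂/rate₁ = 1.3260e-01/5.4600e-02 = 2.429
Step 3: [N₂O]₂/[N₂O]₁ = 0.51/0.21 = 2.429
Step 4: n = ln(2.429)/ln(2.429) = 1.00 ≈ 1
Step 5: The reaction is first order in N₂O.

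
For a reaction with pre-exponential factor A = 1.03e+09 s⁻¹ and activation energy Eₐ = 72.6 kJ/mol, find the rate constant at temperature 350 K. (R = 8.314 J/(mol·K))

1.50e-02 s⁻¹

Step 1: Use the Arrhenius equation: k = A × exp(-Eₐ/RT)
Step 2: Convert Eₐ to J/mol: 72.6 kJ/mol = 72600 J/mol
Step 3: Calculate the exponent: -Eₐ/(RT) = -72600/(8.314 × 350) = -24.94931
Step 4: k = 1.03e+09 × exp(-24.94931)
Step 5: k = 1.03e+09 × 1.46101e-11 = 1.5048e-02 s⁻¹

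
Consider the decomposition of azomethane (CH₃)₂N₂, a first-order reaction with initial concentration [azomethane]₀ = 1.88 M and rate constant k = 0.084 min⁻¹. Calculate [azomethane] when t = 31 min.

0.1391 M

Step 1: For a first-order reaction: [azomethane] = [azomethane]₀ × e^(-kt)
Step 2: [azomethane] = 1.88 × e^(-0.084 × 31)
Step 3: [azomethane] = 1.88 × e^(-2.604)
Step 4: [azomethane] = 1.88 × 0.0739771 = 0.1391 M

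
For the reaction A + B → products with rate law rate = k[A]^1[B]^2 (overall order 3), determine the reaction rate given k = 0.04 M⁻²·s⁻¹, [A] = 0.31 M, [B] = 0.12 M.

0.0001786 M/s

Step 1: The rate law is rate = k[A]^1[B]^2, overall order = 1+2 = 3
Step 2: Substitute values: rate = 0.04 × (0.31)^1 × (0.12)^2
Step 3: rate = 0.04 × 0.31 × 0.0144 = 0.00017856 M/s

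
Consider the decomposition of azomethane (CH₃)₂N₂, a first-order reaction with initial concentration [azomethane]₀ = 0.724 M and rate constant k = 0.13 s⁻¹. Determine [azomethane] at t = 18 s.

0.06974 M

Step 1: For a first-order reaction: [azomethane] = [azomethane]₀ × e^(-kt)
Step 2: [azomethane] = 0.724 × e^(-0.13 × 18)
Step 3: [azomethane] = 0.724 × e^(-2.34)
Step 4: [azomethane] = 0.724 × 0.0963276 = 0.06974 M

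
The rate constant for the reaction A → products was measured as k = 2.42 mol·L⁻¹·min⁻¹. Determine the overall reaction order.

zeroth order (0)

Step 1: The units of k for an nth-order reaction are (concentration)^(1-n)·(time)⁻¹.
Step 2: Here k has units mol·L⁻¹·min⁻¹, so the concentration exponent is 1.
Step 3: 1 - n = 1 ⇒ n = 0. The reaction is zeroth order.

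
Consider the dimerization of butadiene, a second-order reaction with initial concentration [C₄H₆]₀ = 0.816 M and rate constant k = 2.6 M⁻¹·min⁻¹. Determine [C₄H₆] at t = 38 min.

0.009997 M

Step 1: For a second-order reaction: 1/[C₄H₆] = 1/[C₄H₆]₀ + kt
Step 2: 1/[C₄H₆] = 1/0.816 + 2.6 × 38
Step 3: 1/[C₄H₆] = 1.225 + 98.8 = 100
Step 4: [C₄H₆] = 1/100 = 0.009997 M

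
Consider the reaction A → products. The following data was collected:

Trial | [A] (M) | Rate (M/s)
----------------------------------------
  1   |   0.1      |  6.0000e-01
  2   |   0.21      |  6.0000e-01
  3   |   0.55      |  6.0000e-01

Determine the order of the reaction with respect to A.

zeroth order (0)

Step 1: Compare trials - when concentration changes, rate stays constant.
Step 2: rate₂/rate₁ = 6.0000e-01/6.0000e-01 = 1
Step 3: [A]₂/[A]₁ = 0.21/0.1 = 2.1
Step 4: Since rate ratio ≈ (conc ratio)^0, the reaction is zeroth order.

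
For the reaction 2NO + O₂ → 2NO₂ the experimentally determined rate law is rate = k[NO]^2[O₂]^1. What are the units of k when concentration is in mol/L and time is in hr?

(mol/L)⁻²·hr⁻¹

Step 1: Overall order = 2 + 1 = 3.
Step 2: rate has units mol/L·hr⁻¹; [NO]^2[O₂]^1 has units (mol/L)^3.
Step 3: k = rate/([NO]^2[O₂]^1), so units of k = (mol/L)^(1-3)·hr⁻¹ = (mol/L)⁻²·hr⁻¹.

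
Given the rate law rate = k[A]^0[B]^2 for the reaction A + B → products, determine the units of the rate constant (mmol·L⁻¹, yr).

(mmol·L⁻¹)⁻¹·yr⁻¹

Step 1: Overall order = 0 + 2 = 2.
Step 2: rate has units mmol·L⁻¹·yr⁻¹; [A]^0[B]^2 has units (mmol·L⁻¹)^2.
Step 3: k = rate/([A]^0[B]^2), so units of k = (mmol·L⁻¹)^(1-2)·yr⁻¹ = (mmol·L⁻¹)⁻¹·yr⁻¹.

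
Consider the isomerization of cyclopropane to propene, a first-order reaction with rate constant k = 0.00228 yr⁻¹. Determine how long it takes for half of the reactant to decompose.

304 yr

Step 1: For a first-order reaction, t₁/₂ = ln(2)/k
Step 2: t₁/₂ = ln(2)/0.00228
Step 3: t₁/₂ = 0.6931/0.00228 = 304 yr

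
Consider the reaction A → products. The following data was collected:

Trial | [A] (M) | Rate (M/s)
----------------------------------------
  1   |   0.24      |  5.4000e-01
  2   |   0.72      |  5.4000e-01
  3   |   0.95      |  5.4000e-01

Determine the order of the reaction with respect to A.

zeroth order (0)

Step 1: Compare trials - when concentration changes, rate stays constant.
Step 2: rate₂/rate₁ = 5.4000e-01/5.4000e-01 = 1
Step 3: [A]₂/[A]₁ = 0.72/0.24 = 3
Step 4: Since rate ratio ≈ (conc ratio)^0, the reaction is zeroth order.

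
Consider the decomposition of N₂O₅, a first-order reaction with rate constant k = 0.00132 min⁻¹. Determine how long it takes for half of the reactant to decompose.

525.1 min

Step 1: For a first-order reaction, t₁/₂ = ln(2)/k
Step 2: t₁/₂ = ln(2)/0.00132
Step 3: t₁/₂ = 0.6931/0.00132 = 525.1 min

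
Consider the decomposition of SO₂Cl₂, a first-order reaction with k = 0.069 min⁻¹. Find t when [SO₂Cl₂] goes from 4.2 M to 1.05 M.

20.09 min

Step 1: For first-order: t = ln([SO₂Cl₂]₀/[SO₂Cl₂])/k
Step 2: t = ln(4.2/1.05)/0.069
Step 3: t = ln(4)/0.069
Step 4: t = 1.386/0.069 = 20.09 min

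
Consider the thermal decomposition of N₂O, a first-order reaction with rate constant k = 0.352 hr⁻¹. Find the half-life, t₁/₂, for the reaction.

1.969 hr

Step 1: For a first-order reaction, t₁/₂ = ln(2)/k
Step 2: t₁/₂ = ln(2)/0.352
Step 3: t₁/₂ = 0.6931/0.352 = 1.969 hr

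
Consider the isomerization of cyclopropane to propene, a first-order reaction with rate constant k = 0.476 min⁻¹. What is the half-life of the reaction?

1.456 min

Step 1: For a first-order reaction, t₁/₂ = ln(2)/k
Step 2: t₁/₂ = ln(2)/0.476
Step 3: t₁/₂ = 0.6931/0.476 = 1.456 min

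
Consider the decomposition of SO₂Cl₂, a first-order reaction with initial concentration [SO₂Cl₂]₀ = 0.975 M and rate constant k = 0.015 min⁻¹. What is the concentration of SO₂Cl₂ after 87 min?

0.2644 M

Step 1: For a first-order reaction: [SO₂Cl₂] = [SO₂Cl₂]₀ × e^(-kt)
Step 2: [SO₂Cl₂] = 0.975 × e^(-0.015 × 87)
Step 3: [SO₂Cl₂] = 0.975 × e^(-1.305)
Step 4: [SO₂Cl₂] = 0.975 × 0.271173 = 0.2644 M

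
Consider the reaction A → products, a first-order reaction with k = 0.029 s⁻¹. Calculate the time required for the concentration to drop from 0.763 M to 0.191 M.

47.76 s

Step 1: For first-order: t = ln([A]₀/[A])/k
Step 2: t = ln(0.763/0.191)/0.029
Step 3: t = ln(3.995)/0.029
Step 4: t = 1.385/0.029 = 47.76 s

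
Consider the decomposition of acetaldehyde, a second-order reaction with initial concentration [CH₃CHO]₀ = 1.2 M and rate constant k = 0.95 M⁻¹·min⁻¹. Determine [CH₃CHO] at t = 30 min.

0.03409 M

Step 1: For a second-order reaction: 1/[CH₃CHO] = 1/[CH₃CHO]₀ + kt
Step 2: 1/[CH₃CHO] = 1/1.2 + 0.95 × 30
Step 3: 1/[CH₃CHO] = 0.8333 + 28.5 = 29.33
Step 4: [CH₃CHO] = 1/29.33 = 0.03409 M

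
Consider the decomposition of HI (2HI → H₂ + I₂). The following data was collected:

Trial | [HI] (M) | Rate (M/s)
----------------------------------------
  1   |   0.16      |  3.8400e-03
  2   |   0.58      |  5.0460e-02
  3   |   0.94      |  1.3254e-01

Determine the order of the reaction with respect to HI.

second order (2)

Step 1: Compare trials to find order n where rate₂/rate₁ = ([HI]₂/[HI]₁)^n
Step 2: rate₂/rate₁ = 5.0460e-02/3.8400e-03 = 13.14
Step 3: [HI]₂/[HI]₁ = 0.58/0.16 = 3.625
Step 4: n = ln(13.14)/ln(3.625) = 2.00 ≈ 2
Step 5: The reaction is second order in HI.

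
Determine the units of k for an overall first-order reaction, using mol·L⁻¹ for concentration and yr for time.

yr⁻¹

Step 1: For overall order n, rate = k × (concentration)^n.
Step 2: Rate has units mol·L⁻¹·yr⁻¹; concentration term has units (mol·L⁻¹)^1.
Step 3: k = rate / (concentration)^n, so units of k = (mol·L⁻¹)^(1-1)·yr⁻¹ = yr⁻¹.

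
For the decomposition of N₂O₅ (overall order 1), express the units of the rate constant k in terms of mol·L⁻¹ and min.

min⁻¹

Step 1: For overall order n, rate = k × (concentration)^n.
Step 2: Rate has units mol·L⁻¹·min⁻¹; concentration term has units (mol·L⁻¹)^1.
Step 3: k = rate / (concentration)^n, so units of k = (mol·L⁻¹)^(1-1)·min⁻¹ = min⁻¹.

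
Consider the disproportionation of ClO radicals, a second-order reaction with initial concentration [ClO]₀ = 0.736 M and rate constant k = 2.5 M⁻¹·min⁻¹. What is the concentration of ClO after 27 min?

0.01452 M

Step 1: For a second-order reaction: 1/[ClO] = 1/[ClO]₀ + kt
Step 2: 1/[ClO] = 1/0.736 + 2.5 × 27
Step 3: 1/[ClO] = 1.359 + 67.5 = 68.86
Step 4: [ClO] = 1/68.86 = 0.01452 M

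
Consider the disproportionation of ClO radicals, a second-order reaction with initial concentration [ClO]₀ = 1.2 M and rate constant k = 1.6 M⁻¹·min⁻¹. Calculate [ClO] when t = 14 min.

0.04304 M

Step 1: For a second-order reaction: 1/[ClO] = 1/[ClO]₀ + kt
Step 2: 1/[ClO] = 1/1.2 + 1.6 × 14
Step 3: 1/[ClO] = 0.8333 + 22.4 = 23.23
Step 4: [ClO] = 1/23.23 = 0.04304 M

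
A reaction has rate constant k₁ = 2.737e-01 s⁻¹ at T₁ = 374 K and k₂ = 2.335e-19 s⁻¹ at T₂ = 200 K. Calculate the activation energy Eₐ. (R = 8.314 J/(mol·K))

148.7 kJ/mol

Step 1: Use the two-temperature Arrhenius form: ln(k₂/k₁) = -Eₐ/R × (1/T₂ - 1/T₁)
Step 2: ln(k₂/k₁) = ln(2.335e-19/2.737e-01) = ln(8.53124e-19) = -41.6054
Step 3: 1/T₂ - 1/T₁ = 1/200 - 1/374 = 2.326203e-03 K⁻¹
Step 4: Eₐ = -R × ln(k₂/k₁) / (1/T₂ - 1/T₁) = -8.314 × -41.6054 / 2.326203e-03
Step 5: Eₐ = 1.4870e+05 J/mol = 148.7 kJ/mol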